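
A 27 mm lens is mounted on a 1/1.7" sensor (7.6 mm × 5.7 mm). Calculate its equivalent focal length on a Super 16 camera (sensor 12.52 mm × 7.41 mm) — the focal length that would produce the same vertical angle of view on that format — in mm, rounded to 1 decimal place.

Equal angle of view means equal height/f ratio, so f₂ = f₁ · (height₂/height₁) = 27 × 7.41/5.7.
f₂ = 27 × 1.30000 ≈ 35.100 mm.

35.1 mm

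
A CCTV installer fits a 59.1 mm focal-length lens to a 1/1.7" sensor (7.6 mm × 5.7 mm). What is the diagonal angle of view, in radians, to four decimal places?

Sensor diagonal = √(7.6² + 5.7²) = √90.2500 ≈ 9.5000 mm.
Angle of view α = 2·arctan(d/2f) with d = 9.5000 mm and f = 59.1 mm.
d/2f = 0.08037; arctan(0.08037) ≈ 0.0802 rad, so α ≈ 0.1604 rad.

0.1604 rad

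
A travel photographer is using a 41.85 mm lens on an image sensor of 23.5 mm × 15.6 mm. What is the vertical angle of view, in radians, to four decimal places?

Angle of view α = 2·arctan(h/2f) with h = 15.6 mm and f = 41.85 mm.
h/2f = 0.18638; arctan(0.18638) ≈ 0.1843 rad, so α ≈ 0.3685 rad.

0.3685 rad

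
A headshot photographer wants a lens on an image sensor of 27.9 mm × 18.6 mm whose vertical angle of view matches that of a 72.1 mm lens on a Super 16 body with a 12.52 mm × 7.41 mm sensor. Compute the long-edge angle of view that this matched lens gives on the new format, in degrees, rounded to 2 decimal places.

Equal vertical AOV ⇒ f₂ = f₁ · 18.6/7.41 = 72.1 × 2.51012 ≈ 180.9798 mm.
Long-edge AOV on the new format = 2·arctan(27.9 / (2 × 180.9798)) = 2·arctan(0.07708) ≈ 8.8153°.

8.82°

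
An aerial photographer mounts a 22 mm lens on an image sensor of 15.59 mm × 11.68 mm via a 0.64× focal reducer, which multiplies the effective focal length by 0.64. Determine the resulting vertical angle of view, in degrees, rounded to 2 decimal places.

45.05°

Effective focal length f = 22 × 0.64 = 14.08 mm.
α = 2·arctan(11.68 / (2 × 14.08)) = 2·arctan(0.41477) ≈ 45.0547°.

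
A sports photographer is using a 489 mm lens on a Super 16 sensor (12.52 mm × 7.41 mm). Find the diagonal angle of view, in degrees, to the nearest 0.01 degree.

1.70°

Sensor diagonal = √(12.52² + 7.41²) = √211.6585 ≈ 14.5485 mm.
Angle of view α = 2·arctan(d/2f) with d = 14.5485 mm and f = 489 mm.
d/2f = 0.01488; arctan(0.01488) ≈ 0.8523°, so α ≈ 1.7045°.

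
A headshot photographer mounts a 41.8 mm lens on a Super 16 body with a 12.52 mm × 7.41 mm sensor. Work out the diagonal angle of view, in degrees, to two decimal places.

19.74°

Sensor diagonal = √(12.52² + 7.41²) = √211.6585 ≈ 14.5485 mm.
Angle of view α = 2·arctan(d/2f) with d = 14.5485 mm and f = 41.8 mm.
d/2f = 0.17402; arctan(0.17402) ≈ 9.8720°, so α ≈ 19.7441°.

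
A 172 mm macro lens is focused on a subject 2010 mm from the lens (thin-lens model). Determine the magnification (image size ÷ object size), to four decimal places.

0.0936×

Thin lens: 1/f = 1/dₒ + 1/dᵢ → 1/dᵢ = 1/172 − 1/2010 = 0.0053164 mm⁻¹, so dᵢ ≈ 188.0958 mm.
Magnification m = dᵢ/dₒ = 188.0958/2010 ≈ 0.09358.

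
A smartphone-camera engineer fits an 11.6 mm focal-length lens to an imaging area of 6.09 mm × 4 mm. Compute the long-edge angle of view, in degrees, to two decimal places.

29.42°

Angle of view α = 2·arctan(w/2f) with w = 6.09 mm and f = 11.6 mm.
w/2f = 0.26250; arctan(0.26250) ≈ 14.7083°, so α ≈ 29.4166°.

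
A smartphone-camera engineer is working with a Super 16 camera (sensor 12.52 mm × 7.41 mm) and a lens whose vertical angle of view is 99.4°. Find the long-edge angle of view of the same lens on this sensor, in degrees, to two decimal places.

From the vertical AOV: f = 7.41 / (2·tan(49.7°)) = 7.41 / 2.35832 ≈ 3.1421 mm.
Long-edge AOV = 2·arctan(12.52 / (2 × 3.1421)) = 2·arctan(1.99232) ≈ 126.6933°.

126.69°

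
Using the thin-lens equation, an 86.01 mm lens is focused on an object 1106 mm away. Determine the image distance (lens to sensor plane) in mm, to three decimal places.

93.263 mm

1/dᵢ = 1/f − 1/dₒ = 1/86.01 − 1/1106 = 0.0107224 mm⁻¹.
dᵢ = 1/0.0107224 ≈ 93.2627 mm.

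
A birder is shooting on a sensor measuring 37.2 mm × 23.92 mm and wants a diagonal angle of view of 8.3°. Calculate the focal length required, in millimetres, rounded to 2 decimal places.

Sensor diagonal = √(37.2² + 23.92²) = √1956.0064 ≈ 44.2268 mm.
From α = 2·arctan(d/2f) we get f = d / (2·tan(α/2)).
With d = 44.2268 mm and α/2 = 4.15°, tan(α/2) ≈ 0.07256, so f ≈ 44.2268 / 0.14512 ≈ 304.7679 mm.

304.77 mm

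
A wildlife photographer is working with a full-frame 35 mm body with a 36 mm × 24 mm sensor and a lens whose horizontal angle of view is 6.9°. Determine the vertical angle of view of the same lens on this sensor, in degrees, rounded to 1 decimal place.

4.6°

From the horizontal AOV: f = 36 / (2·tan(3.45°)) = 36 / 0.12057 ≈ 298.5731 mm.
Vertical AOV = 2·arctan(24 / (2 × 298.5731)) = 2·arctan(0.04019) ≈ 4.6031°.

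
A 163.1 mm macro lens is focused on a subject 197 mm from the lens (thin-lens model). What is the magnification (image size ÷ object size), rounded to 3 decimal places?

Thin lens: 1/f = 1/dₒ + 1/dᵢ → 1/dᵢ = 1/163.1 − 1/197 = 0.0010551 mm⁻¹, so dᵢ ≈ 947.8083 mm.
Magnification m = dᵢ/dₒ = 947.8083/197 ≈ 4.81121.

4.811×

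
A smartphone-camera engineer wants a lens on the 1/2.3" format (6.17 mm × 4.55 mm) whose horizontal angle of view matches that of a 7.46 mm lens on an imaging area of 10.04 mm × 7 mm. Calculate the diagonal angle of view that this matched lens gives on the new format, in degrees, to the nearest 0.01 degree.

79.80°

Equal horizontal AOV ⇒ f₂ = f₁ · 6.17/10.04 = 7.46 × 0.61454 ≈ 4.5845 mm.
Sensor diagonal = √(6.17² + 4.55²) = √58.7714 ≈ 7.6663 mm.
Diagonal AOV on the new format = 2·arctan(7.6663 / (2 × 4.5845)) = 2·arctan(0.83611) ≈ 79.7986°.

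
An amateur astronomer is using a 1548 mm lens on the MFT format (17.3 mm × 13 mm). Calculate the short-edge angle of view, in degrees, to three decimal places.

0.481°

Angle of view α = 2·arctan(h/2f) with h = 13 mm and f = 1548 mm.
h/2f = 0.00420; arctan(0.00420) ≈ 0.2406°, so α ≈ 0.4812°.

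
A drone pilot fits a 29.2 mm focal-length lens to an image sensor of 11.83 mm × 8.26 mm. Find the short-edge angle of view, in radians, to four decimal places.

Angle of view α = 2·arctan(h/2f) with h = 8.26 mm and f = 29.2 mm.
h/2f = 0.14144; arctan(0.14144) ≈ 0.1405 rad, so α ≈ 0.2810 rad.

0.2810 rad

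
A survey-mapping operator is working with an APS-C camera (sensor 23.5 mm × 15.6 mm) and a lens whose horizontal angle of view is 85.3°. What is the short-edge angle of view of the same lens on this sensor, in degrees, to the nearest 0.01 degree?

62.89°

From the horizontal AOV: f = 23.5 / (2·tan(42.65°)) = 23.5 / 1.84232 ≈ 12.7557 mm.
Short-edge AOV = 2·arctan(15.6 / (2 × 12.7557)) = 2·arctan(0.61149) ≈ 62.8910°.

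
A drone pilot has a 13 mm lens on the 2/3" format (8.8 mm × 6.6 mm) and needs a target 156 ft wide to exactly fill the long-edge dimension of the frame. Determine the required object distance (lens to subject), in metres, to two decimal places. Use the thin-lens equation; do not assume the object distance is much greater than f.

W: 156 ft × 304.8 mm/ft = 47548.80 mm.
Magnification m = w/W = dᵢ/dₒ; combined with 1/f = 1/dₒ + 1/dᵢ this gives dₒ = f·(1 + W/w).
dₒ = 13 mm × (1 + 47548.8/8.8) = 13 × 5404.2726 ≈ 70255.543 mm = 70.2555 m.

70.26 m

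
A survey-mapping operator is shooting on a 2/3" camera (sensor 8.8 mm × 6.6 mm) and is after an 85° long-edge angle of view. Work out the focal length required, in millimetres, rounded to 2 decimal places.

4.80 mm

From α = 2·arctan(w/2f) we get f = w / (2·tan(α/2)).
With w = 8.8 mm and α/2 = 42.5°, tan(α/2) ≈ 0.91633, so f ≈ 8.8 / 1.83266 ≈ 4.8018 mm.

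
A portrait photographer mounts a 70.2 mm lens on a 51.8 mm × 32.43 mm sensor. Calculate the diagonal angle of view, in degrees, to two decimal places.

Sensor diagonal = √(51.8² + 32.43²) = √3734.9449 ≈ 61.1142 mm.
Angle of view α = 2·arctan(d/2f) with d = 61.1142 mm and f = 70.2 mm.
d/2f = 0.43529; arctan(0.43529) ≈ 23.5228°, so α ≈ 47.0457°.

47.05°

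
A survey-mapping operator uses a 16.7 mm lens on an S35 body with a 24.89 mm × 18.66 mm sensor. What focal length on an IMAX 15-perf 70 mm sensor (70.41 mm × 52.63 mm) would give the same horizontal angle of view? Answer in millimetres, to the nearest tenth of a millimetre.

Equal angle of view means equal width/f ratio, so f₂ = f₁ · (width₂/width₁) = 16.7 × 70.41/24.89.
f₂ = 16.7 × 2.82885 ≈ 47.242 mm.

47.2 mm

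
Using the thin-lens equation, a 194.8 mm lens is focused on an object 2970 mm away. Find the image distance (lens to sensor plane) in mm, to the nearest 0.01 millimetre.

208.47 mm

1/dᵢ = 1/f − 1/dₒ = 1/194.8 − 1/2970 = 0.0047968 mm⁻¹.
dᵢ = 1/0.0047968 ≈ 208.4736 mm.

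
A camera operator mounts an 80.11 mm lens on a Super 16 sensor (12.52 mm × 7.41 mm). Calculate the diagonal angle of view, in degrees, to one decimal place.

Sensor diagonal = √(12.52² + 7.41²) = √211.6585 ≈ 14.5485 mm.
Angle of view α = 2·arctan(d/2f) with d = 14.5485 mm and f = 80.11 mm.
d/2f = 0.09080; arctan(0.09080) ≈ 5.1884°, so α ≈ 10.3768°.

10.4°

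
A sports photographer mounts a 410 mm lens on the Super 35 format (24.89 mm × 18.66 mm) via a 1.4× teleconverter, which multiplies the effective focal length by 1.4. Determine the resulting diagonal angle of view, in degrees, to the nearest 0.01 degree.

3.10°

Effective focal length f = 410 × 1.4 = 574 mm.
Sensor diagonal = √(24.89² + 18.66²) = √967.7077 ≈ 31.1080 mm.
α = 2·arctan(31.108 / (2 × 574)) = 2·arctan(0.02710) ≈ 3.1044°.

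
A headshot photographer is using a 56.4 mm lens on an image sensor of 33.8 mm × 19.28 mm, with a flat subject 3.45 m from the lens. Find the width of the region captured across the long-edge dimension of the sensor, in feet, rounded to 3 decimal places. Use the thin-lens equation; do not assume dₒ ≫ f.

dₒ: 3.45 m = 3450 mm.
Similar triangles through the lens centre give W/dₒ = w/dᵢ; with 1/f = 1/dₒ + 1/dᵢ this gives W = w·(dₒ − f)/f.
W = 33.8 mm × (3450 − 56.4) / 56.4 = 33.8 × 60.1702 ≈ 2033.753 mm = 2033.753/304.8 ft = 6.67242 ft.

6.672 ft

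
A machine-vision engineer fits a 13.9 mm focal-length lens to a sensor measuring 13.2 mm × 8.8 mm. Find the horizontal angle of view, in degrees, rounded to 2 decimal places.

Angle of view α = 2·arctan(w/2f) with w = 13.2 mm and f = 13.9 mm.
w/2f = 0.47482; arctan(0.47482) ≈ 25.3993°, so α ≈ 50.7986°.

50.80°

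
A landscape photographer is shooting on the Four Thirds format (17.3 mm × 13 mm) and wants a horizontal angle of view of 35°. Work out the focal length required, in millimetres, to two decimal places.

27.43 mm

From α = 2·arctan(w/2f) we get f = w / (2·tan(α/2)).
With w = 17.3 mm and α/2 = 17.5°, tan(α/2) ≈ 0.31530, so f ≈ 17.3 / 0.63060 ≈ 27.4343 mm.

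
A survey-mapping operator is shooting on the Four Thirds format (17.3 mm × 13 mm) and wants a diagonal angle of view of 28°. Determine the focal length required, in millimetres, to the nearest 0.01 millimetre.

43.40 mm

Sensor diagonal = √(17.3² + 13²) = √468.2900 ≈ 21.6400 mm.
From α = 2·arctan(d/2f) we get f = d / (2·tan(α/2)).
With d = 21.6400 mm and α/2 = 14°, tan(α/2) ≈ 0.24933, so f ≈ 21.6400 / 0.49866 ≈ 43.3967 mm.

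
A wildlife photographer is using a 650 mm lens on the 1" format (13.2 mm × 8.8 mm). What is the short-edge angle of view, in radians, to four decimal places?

Angle of view α = 2·arctan(h/2f) with h = 8.8 mm and f = 650 mm.
h/2f = 0.00677; arctan(0.00677) ≈ 0.0068 rad, so α ≈ 0.0135 rad.

0.0135 rad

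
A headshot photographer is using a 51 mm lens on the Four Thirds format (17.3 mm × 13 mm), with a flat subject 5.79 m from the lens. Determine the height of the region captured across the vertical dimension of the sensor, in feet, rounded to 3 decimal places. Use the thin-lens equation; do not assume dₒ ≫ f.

4.799 ft

dₒ: 5.79 m = 5790 mm.
Similar triangles through the lens centre give W/dₒ = h/dᵢ; with 1/f = 1/dₒ + 1/dᵢ this gives W = h·(dₒ − f)/f.
W = 13 mm × (5790 − 51) / 51 = 13 × 112.5294 ≈ 1462.882 mm = 1462.882/304.8 ft = 4.79948 ft.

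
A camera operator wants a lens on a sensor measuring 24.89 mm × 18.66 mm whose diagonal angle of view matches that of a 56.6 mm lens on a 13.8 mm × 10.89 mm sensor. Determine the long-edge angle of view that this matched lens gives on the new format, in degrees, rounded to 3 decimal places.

Sensor diagonal = √(13.8² + 10.89²) = √309.0321 ≈ 17.5793 mm.
Sensor diagonal = √(24.89² + 18.66²) = √967.7077 ≈ 31.1080 mm.
Equal diagonal AOV ⇒ f₂ = f₁ · 31.1080/17.5793 = 56.6 × 1.76958 ≈ 100.1583 mm.
Long-edge AOV on the new format = 2·arctan(24.89 / (2 × 100.1583)) = 2·arctan(0.12425) ≈ 14.1658°.

14.166°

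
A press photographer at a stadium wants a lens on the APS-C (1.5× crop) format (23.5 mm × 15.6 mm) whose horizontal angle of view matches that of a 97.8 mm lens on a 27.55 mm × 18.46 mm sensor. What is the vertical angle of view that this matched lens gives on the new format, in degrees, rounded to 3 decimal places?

Equal horizontal AOV ⇒ f₂ = f₁ · 23.5/27.55 = 97.8 × 0.85299 ≈ 83.4229 mm.
Vertical AOV on the new format = 2·arctan(15.6 / (2 × 83.4229)) = 2·arctan(0.09350) ≈ 10.6832°.

10.683°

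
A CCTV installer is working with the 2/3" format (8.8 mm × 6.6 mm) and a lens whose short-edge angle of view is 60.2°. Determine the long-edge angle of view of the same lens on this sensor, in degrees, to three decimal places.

75.401°

From the short-edge AOV: f = 6.6 / (2·tan(30.1°)) = 6.6 / 1.15936 ≈ 5.6928 mm.
Long-edge AOV = 2·arctan(8.8 / (2 × 5.6928)) = 2·arctan(0.77291) ≈ 75.4013°.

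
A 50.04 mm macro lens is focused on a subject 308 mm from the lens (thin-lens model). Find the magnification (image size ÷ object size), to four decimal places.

0.1940×

Thin lens: 1/f = 1/dₒ + 1/dᵢ → 1/dᵢ = 1/50.04 − 1/308 = 0.0167373 mm⁻¹, so dᵢ ≈ 59.7469 mm.
Magnification m = dᵢ/dₒ = 59.7469/308 ≈ 0.19398.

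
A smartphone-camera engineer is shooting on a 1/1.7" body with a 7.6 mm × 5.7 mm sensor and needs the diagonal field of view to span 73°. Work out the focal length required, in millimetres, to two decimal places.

Sensor diagonal = √(7.6² + 5.7²) = √90.2500 ≈ 9.5000 mm.
From α = 2·arctan(d/2f) we get f = d / (2·tan(α/2)).
With d = 9.5000 mm and α/2 = 36.5°, tan(α/2) ≈ 0.73996, so f ≈ 9.5000 / 1.47992 ≈ 6.4193 mm.

6.42 mm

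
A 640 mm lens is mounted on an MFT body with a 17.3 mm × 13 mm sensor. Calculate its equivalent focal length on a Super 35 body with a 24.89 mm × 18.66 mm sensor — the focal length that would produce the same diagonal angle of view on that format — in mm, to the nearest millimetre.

920 mm

Sensor diagonal = √(17.3² + 13²) = √468.2900 ≈ 21.6400 mm.
Sensor diagonal = √(24.89² + 18.66²) = √967.7077 ≈ 31.1080 mm.
Equal angle of view means equal diagonal/f ratio, so f₂ = f₁ · (diagonal₂/diagonal₁) = 640 × 31.1080/21.6400.
f₂ = 640 × 1.43752 ≈ 920.014 mm.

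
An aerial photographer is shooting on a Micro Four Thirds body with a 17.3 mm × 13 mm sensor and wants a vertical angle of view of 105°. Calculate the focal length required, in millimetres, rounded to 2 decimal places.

From α = 2·arctan(h/2f) we get f = h / (2·tan(α/2)).
With h = 13 mm and α/2 = 52.5°, tan(α/2) ≈ 1.30323, so f ≈ 13 / 2.60645 ≈ 4.9876 mm.

4.99 mm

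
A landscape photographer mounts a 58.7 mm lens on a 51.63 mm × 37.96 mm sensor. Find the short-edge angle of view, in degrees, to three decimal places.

35.836°

Angle of view α = 2·arctan(h/2f) with h = 37.96 mm and f = 58.7 mm.
h/2f = 0.32334; arctan(0.32334) ≈ 17.9180°, so α ≈ 35.8361°.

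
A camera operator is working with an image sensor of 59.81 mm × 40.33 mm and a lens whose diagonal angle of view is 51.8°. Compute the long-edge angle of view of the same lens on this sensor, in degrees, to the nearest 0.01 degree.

Sensor diagonal = √(59.81² + 40.33²) = √5203.7450 ≈ 72.1370 mm.
From the diagonal AOV: f = 72.1370 / (2·tan(25.9°)) = 72.1370 / 0.97115 ≈ 74.2801 mm.
Long-edge AOV = 2·arctan(59.81 / (2 × 74.2801)) = 2·arctan(0.40260) ≈ 43.8592°.

43.86°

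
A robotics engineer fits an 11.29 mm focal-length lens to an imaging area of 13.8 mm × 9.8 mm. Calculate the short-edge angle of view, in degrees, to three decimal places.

46.923°

Angle of view α = 2·arctan(h/2f) with h = 9.8 mm and f = 11.29 mm.
h/2f = 0.43401; arctan(0.43401) ≈ 23.4614°, so α ≈ 46.9229°.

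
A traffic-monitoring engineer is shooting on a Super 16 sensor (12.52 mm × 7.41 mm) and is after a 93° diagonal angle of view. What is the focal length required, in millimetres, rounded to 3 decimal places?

6.903 mm

Sensor diagonal = √(12.52² + 7.41²) = √211.6585 ≈ 14.5485 mm.
From α = 2·arctan(d/2f) we get f = d / (2·tan(α/2)).
With d = 14.5485 mm and α/2 = 46.5°, tan(α/2) ≈ 1.05378, so f ≈ 14.5485 / 2.10756 ≈ 6.9030 mm.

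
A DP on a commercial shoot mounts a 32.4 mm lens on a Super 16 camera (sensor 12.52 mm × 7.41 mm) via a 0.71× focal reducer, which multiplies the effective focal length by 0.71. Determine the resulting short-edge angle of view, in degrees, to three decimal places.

18.299°

Effective focal length f = 32.4 × 0.71 = 23.004 mm.
α = 2·arctan(7.41 / (2 × 23.004)) = 2·arctan(0.16106) ≈ 18.2989°.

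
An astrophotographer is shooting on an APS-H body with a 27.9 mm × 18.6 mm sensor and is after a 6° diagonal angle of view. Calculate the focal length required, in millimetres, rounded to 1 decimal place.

319.9 mm

Sensor diagonal = √(27.9² + 18.6²) = √1124.3700 ≈ 33.5316 mm.
From α = 2·arctan(d/2f) we get f = d / (2·tan(α/2)).
With d = 33.5316 mm and α/2 = 3°, tan(α/2) ≈ 0.05241, so f ≈ 33.5316 / 0.10482 ≈ 319.9108 mm.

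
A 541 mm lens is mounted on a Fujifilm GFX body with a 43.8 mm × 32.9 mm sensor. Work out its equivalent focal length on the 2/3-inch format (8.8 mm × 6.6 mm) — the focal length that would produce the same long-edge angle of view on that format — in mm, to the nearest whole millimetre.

Equal angle of view means equal width/f ratio, so f₂ = f₁ · (width₂/width₁) = 541 × 8.8/43.8.
f₂ = 541 × 0.20091 ≈ 108.694 mm.

109 mm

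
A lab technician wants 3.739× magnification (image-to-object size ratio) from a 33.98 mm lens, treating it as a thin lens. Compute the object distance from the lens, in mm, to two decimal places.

With m = dᵢ/dₒ and 1/f = 1/dₒ + 1/dᵢ, substituting dᵢ = m·dₒ gives 1/f = (1 + 1/m)/dₒ, hence dₒ = f·(1 + 1/m).
dₒ = 33.98 × (1 + 1/3.739) = 33.98 × 1.26745 ≈ 43.068 mm.

43.07 mm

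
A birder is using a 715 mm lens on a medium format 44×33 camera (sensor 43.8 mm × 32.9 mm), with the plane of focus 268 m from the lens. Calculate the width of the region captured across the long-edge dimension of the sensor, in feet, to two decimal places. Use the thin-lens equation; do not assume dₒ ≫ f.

dₒ: 268 m = 268000 mm.
Similar triangles through the lens centre give W/dₒ = w/dᵢ; with 1/f = 1/dₒ + 1/dᵢ this gives W = w·(dₒ − f)/f.
W = 43.8 mm × (268000 − 715) / 715 = 43.8 × 373.8252 ≈ 16373.543 mm = 16373.543/304.8 ft = 53.719 ft.

53.72 ft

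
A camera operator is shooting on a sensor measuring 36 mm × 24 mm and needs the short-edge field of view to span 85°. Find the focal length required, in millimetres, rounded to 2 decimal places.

13.10 mm

From α = 2·arctan(h/2f) we get f = h / (2·tan(α/2)).
With h = 24 mm and α/2 = 42.5°, tan(α/2) ≈ 0.91633, so f ≈ 24 / 1.83266 ≈ 13.0957 mm.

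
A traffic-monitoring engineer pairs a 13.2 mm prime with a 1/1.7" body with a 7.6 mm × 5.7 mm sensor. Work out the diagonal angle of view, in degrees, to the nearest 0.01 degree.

Sensor diagonal = √(7.6² + 5.7²) = √90.2500 ≈ 9.5000 mm.
Angle of view α = 2·arctan(d/2f) with d = 9.5000 mm and f = 13.2 mm.
d/2f = 0.35985; arctan(0.35985) ≈ 19.7912°, so α ≈ 39.5824°.

39.58°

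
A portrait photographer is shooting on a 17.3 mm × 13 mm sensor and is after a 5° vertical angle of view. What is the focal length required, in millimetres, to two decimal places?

From α = 2·arctan(h/2f) we get f = h / (2·tan(α/2)).
With h = 13 mm and α/2 = 2.5°, tan(α/2) ≈ 0.04366, so f ≈ 13 / 0.08732 ≈ 148.8745 mm.

148.87 mm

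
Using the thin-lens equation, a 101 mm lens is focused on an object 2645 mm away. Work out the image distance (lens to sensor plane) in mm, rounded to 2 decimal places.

1/dᵢ = 1/f − 1/dₒ = 1/101 − 1/2645 = 0.0095229 mm⁻¹.
dᵢ = 1/0.0095229 ≈ 105.0098 mm.

105.01 mm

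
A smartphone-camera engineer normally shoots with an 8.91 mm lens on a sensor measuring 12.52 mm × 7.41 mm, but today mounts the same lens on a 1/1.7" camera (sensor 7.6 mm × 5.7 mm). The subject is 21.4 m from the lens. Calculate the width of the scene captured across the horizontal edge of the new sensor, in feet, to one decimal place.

The focal length stays 8.91 mm; the relevant sensor dimension is now w = 7.6 mm. Object distance dₒ = 21.4 m = 21400 mm.
Thin-lens field width W = w·(dₒ − f)/f = 7.6 × (21400 − 8.91)/8.91 ≈ 18246.048 mm = 18246.048/304.8 ft = 59.8624 ft.

59.9 ft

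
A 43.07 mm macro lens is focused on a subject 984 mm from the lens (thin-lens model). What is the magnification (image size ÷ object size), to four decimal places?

0.0458×

Thin lens: 1/f = 1/dₒ + 1/dᵢ → 1/dᵢ = 1/43.07 − 1/984 = 0.0222018 mm⁻¹, so dᵢ ≈ 45.0415 mm.
Magnification m = dᵢ/dₒ = 45.0415/984 ≈ 0.04577.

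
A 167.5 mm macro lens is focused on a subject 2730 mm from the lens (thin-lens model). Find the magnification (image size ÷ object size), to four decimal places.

0.0654×

Thin lens: 1/f = 1/dₒ + 1/dᵢ → 1/dᵢ = 1/167.5 − 1/2730 = 0.0056038 mm⁻¹, so dᵢ ≈ 178.4488 mm.
Magnification m = dᵢ/dₒ = 178.4488/2730 ≈ 0.06537.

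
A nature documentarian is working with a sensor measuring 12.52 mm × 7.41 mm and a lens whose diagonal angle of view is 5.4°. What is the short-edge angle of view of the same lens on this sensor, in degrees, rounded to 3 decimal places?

2.752°

Sensor diagonal = √(12.52² + 7.41²) = √211.6585 ≈ 14.5485 mm.
From the diagonal AOV: f = 14.5485 / (2·tan(2.7°)) = 14.5485 / 0.09432 ≈ 154.2500 mm.
Short-edge AOV = 2·arctan(7.41 / (2 × 154.2500)) = 2·arctan(0.02402) ≈ 2.7519°.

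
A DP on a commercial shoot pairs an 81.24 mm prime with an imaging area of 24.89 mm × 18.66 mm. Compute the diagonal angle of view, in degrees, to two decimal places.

Sensor diagonal = √(24.89² + 18.66²) = √967.7077 ≈ 31.1080 mm.
Angle of view α = 2·arctan(d/2f) with d = 31.1080 mm and f = 81.24 mm.
d/2f = 0.19146; arctan(0.19146) ≈ 10.8385°, so α ≈ 21.6771°.

21.68°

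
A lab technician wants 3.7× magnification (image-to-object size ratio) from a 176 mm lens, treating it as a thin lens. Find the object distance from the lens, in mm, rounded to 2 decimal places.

223.57 mm

With m = dᵢ/dₒ and 1/f = 1/dₒ + 1/dᵢ, substituting dᵢ = m·dₒ gives 1/f = (1 + 1/m)/dₒ, hence dₒ = f·(1 + 1/m).
dₒ = 176 × (1 + 1/3.7) = 176 × 1.27027 ≈ 223.568 mm.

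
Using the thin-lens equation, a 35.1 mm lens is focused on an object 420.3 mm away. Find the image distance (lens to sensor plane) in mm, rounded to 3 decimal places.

38.298 mm

1/dᵢ = 1/f − 1/dₒ = 1/35.1 − 1/420.3 = 0.0261108 mm⁻¹.
dᵢ = 1/0.0261108 ≈ 38.2984 mm.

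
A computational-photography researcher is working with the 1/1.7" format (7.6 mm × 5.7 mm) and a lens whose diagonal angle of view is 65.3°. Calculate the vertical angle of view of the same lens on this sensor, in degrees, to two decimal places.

Sensor diagonal = √(7.6² + 5.7²) = √90.2500 ≈ 9.5000 mm.
From the diagonal AOV: f = 9.5000 / (2·tan(32.65°)) = 9.5000 / 1.28151 ≈ 7.4131 mm.
Vertical AOV = 2·arctan(5.7 / (2 × 7.4131)) = 2·arctan(0.38445) ≈ 42.0589°.

42.06°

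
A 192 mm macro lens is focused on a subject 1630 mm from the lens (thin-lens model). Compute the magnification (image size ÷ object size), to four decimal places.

0.1335×

Thin lens: 1/f = 1/dₒ + 1/dᵢ → 1/dᵢ = 1/192 − 1/1630 = 0.0045948 mm⁻¹, so dᵢ ≈ 217.6356 mm.
Magnification m = dᵢ/dₒ = 217.6356/1630 ≈ 0.13352.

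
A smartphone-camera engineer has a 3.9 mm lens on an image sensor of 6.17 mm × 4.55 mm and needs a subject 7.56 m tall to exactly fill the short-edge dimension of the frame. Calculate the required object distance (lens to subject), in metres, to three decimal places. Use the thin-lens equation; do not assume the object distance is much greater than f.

6.484 m

W: 7.56 m = 7560 mm.
Magnification m = h/W = dᵢ/dₒ; combined with 1/f = 1/dₒ + 1/dᵢ this gives dₒ = f·(1 + W/h).
dₒ = 3.9 mm × (1 + 7560/4.55) = 3.9 × 1662.5385 ≈ 6483.900 mm = 6.4839 m.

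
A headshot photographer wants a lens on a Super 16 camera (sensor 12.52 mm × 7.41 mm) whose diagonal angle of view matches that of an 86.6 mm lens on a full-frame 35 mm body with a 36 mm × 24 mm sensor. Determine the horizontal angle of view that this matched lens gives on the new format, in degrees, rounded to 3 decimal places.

Sensor diagonal = √(36² + 24²) = √1872.0000 ≈ 43.2666 mm.
Sensor diagonal = √(12.52² + 7.41²) = √211.6585 ≈ 14.5485 mm.
Equal diagonal AOV ⇒ f₂ = f₁ · 14.5485/43.2666 = 86.6 × 0.33625 ≈ 29.1194 mm.
Horizontal AOV on the new format = 2·arctan(12.52 / (2 × 29.1194)) = 2·arctan(0.21498) ≈ 24.2652°.

24.265°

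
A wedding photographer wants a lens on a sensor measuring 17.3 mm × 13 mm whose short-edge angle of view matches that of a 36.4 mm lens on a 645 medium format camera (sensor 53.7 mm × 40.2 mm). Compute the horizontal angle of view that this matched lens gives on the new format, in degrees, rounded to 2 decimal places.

Equal short-edge AOV ⇒ f₂ = f₁ · 13/40.2 = 36.4 × 0.32338 ≈ 11.7711 mm.
Horizontal AOV on the new format = 2·arctan(17.3 / (2 × 11.7711)) = 2·arctan(0.73485) ≈ 72.6205°.

72.62°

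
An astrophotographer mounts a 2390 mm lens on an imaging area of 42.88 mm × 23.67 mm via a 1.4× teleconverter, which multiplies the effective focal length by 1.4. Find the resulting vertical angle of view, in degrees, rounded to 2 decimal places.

0.41°

Effective focal length f = 2390 × 1.4 = 3346 mm.
α = 2·arctan(23.67 / (2 × 3346)) = 2·arctan(0.00354) ≈ 0.4053°.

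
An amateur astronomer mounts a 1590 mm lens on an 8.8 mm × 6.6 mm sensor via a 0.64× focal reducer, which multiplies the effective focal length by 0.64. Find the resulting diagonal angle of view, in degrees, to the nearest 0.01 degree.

Effective focal length f = 1590 × 0.64 = 1017.6 mm.
Sensor diagonal = √(8.8² + 6.6²) = √121.0000 ≈ 11.0000 mm.
α = 2·arctan(11.000 / (2 × 1017.6)) = 2·arctan(0.00540) ≈ 0.6193°.

0.62°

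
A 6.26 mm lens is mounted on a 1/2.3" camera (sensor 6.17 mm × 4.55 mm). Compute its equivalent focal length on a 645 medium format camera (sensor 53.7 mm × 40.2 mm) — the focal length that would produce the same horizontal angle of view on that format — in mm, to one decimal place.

Equal angle of view means equal width/f ratio, so f₂ = f₁ · (width₂/width₁) = 6.26 × 53.7/6.17.
f₂ = 6.26 × 8.70340 ≈ 54.483 mm.

54.5 mm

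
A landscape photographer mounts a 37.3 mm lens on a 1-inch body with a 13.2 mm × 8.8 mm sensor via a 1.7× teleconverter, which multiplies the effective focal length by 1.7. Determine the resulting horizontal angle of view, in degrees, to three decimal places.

11.884°

Effective focal length f = 37.3 × 1.7 = 63.41 mm.
α = 2·arctan(13.2 / (2 × 63.41)) = 2·arctan(0.10408) ≈ 11.8844°.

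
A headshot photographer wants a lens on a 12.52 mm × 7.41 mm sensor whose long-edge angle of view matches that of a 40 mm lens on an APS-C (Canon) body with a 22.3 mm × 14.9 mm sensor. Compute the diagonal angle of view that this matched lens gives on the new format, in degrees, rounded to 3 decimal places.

Equal long-edge AOV ⇒ f₂ = f₁ · 12.52/22.3 = 40 × 0.56143 ≈ 22.4574 mm.
Sensor diagonal = √(12.52² + 7.41²) = √211.6585 ≈ 14.5485 mm.
Diagonal AOV on the new format = 2·arctan(14.5485 / (2 × 22.4574)) = 2·arctan(0.32391) ≈ 35.8956°.

35.896°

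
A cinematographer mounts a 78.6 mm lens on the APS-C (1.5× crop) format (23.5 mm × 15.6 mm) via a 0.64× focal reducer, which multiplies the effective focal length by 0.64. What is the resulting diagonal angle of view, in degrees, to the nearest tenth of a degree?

Effective focal length f = 78.6 × 0.64 = 50.304 mm.
Sensor diagonal = √(23.5² + 15.6²) = √795.6100 ≈ 28.2066 mm.
α = 2·arctan(28.207 / (2 × 50.304)) = 2·arctan(0.28036) ≈ 31.3228°.

31.3°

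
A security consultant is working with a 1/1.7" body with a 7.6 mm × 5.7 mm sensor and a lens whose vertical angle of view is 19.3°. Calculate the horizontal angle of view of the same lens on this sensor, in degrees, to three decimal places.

From the vertical AOV: f = 5.7 / (2·tan(9.65°)) = 5.7 / 0.34007 ≈ 16.7612 mm.
Horizontal AOV = 2·arctan(7.6 / (2 × 16.7612)) = 2·arctan(0.22671) ≈ 25.5476°.

25.548°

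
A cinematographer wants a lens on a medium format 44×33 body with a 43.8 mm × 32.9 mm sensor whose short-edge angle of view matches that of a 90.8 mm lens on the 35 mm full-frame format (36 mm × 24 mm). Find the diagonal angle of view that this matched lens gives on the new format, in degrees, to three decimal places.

Equal short-edge AOV ⇒ f₂ = f₁ · 32.9/24 = 90.8 × 1.37083 ≈ 124.4717 mm.
Sensor diagonal = √(43.8² + 32.9²) = √3000.8500 ≈ 54.7800 mm.
Diagonal AOV on the new format = 2·arctan(54.7800 / (2 × 124.4717)) = 2·arctan(0.22005) ≈ 24.8203°.

24.820°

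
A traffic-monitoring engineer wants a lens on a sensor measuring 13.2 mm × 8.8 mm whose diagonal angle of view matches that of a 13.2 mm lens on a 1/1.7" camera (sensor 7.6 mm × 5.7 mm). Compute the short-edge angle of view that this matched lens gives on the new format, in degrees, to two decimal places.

Sensor diagonal = √(7.6² + 5.7²) = √90.2500 ≈ 9.5000 mm.
Sensor diagonal = √(13.2² + 8.8²) = √251.6800 ≈ 15.8644 mm.
Equal diagonal AOV ⇒ f₂ = f₁ · 15.8644/9.5000 = 13.2 × 1.66994 ≈ 22.0432 mm.
Short-edge AOV on the new format = 2·arctan(8.8 / (2 × 22.0432)) = 2·arctan(0.19961) ≈ 22.5767°.

22.58°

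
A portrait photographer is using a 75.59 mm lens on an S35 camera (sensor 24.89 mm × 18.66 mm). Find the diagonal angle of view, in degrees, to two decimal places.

23.25°

Sensor diagonal = √(24.89² + 18.66²) = √967.7077 ≈ 31.1080 mm.
Angle of view α = 2·arctan(d/2f) with d = 31.1080 mm and f = 75.59 mm.
d/2f = 0.20577; arctan(0.20577) ≈ 11.6273°, so α ≈ 23.2547°.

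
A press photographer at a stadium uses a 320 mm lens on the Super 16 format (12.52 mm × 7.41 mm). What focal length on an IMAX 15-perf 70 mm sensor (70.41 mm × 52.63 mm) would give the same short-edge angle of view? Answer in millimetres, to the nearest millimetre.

Equal angle of view means equal height/f ratio, so f₂ = f₁ · (height₂/height₁) = 320 × 52.63/7.41.
f₂ = 320 × 7.10256 ≈ 2272.821 mm.

2273 mm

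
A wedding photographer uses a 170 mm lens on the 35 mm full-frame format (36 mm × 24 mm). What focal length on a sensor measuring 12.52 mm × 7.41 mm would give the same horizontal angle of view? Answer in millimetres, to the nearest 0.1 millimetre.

59.1 mm

Equal angle of view means equal width/f ratio, so f₂ = f₁ · (width₂/width₁) = 170 × 12.52/36.
f₂ = 170 × 0.34778 ≈ 59.122 mm.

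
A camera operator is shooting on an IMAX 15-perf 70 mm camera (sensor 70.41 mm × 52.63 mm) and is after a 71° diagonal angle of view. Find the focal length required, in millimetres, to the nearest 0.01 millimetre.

61.62 mm

Sensor diagonal = √(70.41² + 52.63²) = √7727.4850 ≈ 87.9061 mm.
From α = 2·arctan(d/2f) we get f = d / (2·tan(α/2)).
With d = 87.9061 mm and α/2 = 35.5°, tan(α/2) ≈ 0.71329, so f ≈ 87.9061 / 1.42659 ≈ 61.6199 mm.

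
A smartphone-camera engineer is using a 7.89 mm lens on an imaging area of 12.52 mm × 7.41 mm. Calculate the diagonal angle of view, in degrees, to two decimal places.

85.35°

Sensor diagonal = √(12.52² + 7.41²) = √211.6585 ≈ 14.5485 mm.
Angle of view α = 2·arctan(d/2f) with d = 14.5485 mm and f = 7.89 mm.
d/2f = 0.92196; arctan(0.92196) ≈ 42.6747°, so α ≈ 85.3495°.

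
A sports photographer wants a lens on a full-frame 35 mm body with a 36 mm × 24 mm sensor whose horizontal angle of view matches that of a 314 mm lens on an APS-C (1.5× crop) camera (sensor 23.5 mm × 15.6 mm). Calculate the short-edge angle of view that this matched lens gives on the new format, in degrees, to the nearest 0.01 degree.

2.86°

Equal horizontal AOV ⇒ f₂ = f₁ · 36/23.5 = 314 × 1.53191 ≈ 481.0213 mm.
Short-edge AOV on the new format = 2·arctan(24 / (2 × 481.0213)) = 2·arctan(0.02495) ≈ 2.8581°.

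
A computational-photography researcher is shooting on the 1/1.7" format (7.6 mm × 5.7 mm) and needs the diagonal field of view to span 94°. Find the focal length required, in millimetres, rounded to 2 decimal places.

4.43 mm

Sensor diagonal = √(7.6² + 5.7²) = √90.2500 ≈ 9.5000 mm.
From α = 2·arctan(d/2f) we get f = d / (2·tan(α/2)).
With d = 9.5000 mm and α/2 = 47°, tan(α/2) ≈ 1.07237, so f ≈ 9.5000 / 2.14474 ≈ 4.4294 mm.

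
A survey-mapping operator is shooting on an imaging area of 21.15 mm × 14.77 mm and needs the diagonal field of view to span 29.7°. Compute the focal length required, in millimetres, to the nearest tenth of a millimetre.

48.6 mm

Sensor diagonal = √(21.15² + 14.77²) = √665.4754 ≈ 25.7968 mm.
From α = 2·arctan(d/2f) we get f = d / (2·tan(α/2)).
With d = 25.7968 mm and α/2 = 14.85°, tan(α/2) ≈ 0.26515, so f ≈ 25.7968 / 0.53029 ≈ 48.6466 mm.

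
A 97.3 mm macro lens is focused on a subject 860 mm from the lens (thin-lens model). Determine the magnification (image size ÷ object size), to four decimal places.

Thin lens: 1/f = 1/dₒ + 1/dᵢ → 1/dᵢ = 1/97.3 − 1/860 = 0.0091147 mm⁻¹, so dᵢ ≈ 109.7129 mm.
Magnification m = dᵢ/dₒ = 109.7129/860 ≈ 0.12757.

0.1276×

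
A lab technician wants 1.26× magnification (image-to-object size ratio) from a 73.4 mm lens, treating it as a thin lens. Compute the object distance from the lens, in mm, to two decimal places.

With m = dᵢ/dₒ and 1/f = 1/dₒ + 1/dᵢ, substituting dᵢ = m·dₒ gives 1/f = (1 + 1/m)/dₒ, hence dₒ = f·(1 + 1/m).
dₒ = 73.4 × (1 + 1/1.26) = 73.4 × 1.79365 ≈ 131.654 mm.

131.65 mm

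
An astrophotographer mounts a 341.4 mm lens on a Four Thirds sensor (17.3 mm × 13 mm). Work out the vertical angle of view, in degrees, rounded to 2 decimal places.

2.18°

Angle of view α = 2·arctan(h/2f) with h = 13 mm and f = 341.4 mm.
h/2f = 0.01904; arctan(0.01904) ≈ 1.0907°, so α ≈ 2.1815°.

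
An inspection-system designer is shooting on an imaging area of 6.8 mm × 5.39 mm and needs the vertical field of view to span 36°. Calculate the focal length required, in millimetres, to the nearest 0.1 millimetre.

8.3 mm

From α = 2·arctan(h/2f) we get f = h / (2·tan(α/2)).
With h = 5.39 mm and α/2 = 18°, tan(α/2) ≈ 0.32492, so f ≈ 5.39 / 0.64984 ≈ 8.2944 mm.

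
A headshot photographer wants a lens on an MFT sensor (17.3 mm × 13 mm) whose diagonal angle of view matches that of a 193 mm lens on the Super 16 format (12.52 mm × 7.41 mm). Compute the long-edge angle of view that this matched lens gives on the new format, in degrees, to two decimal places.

Sensor diagonal = √(12.52² + 7.41²) = √211.6585 ≈ 14.5485 mm.
Sensor diagonal = √(17.3² + 13²) = √468.2900 ≈ 21.6400 mm.
Equal diagonal AOV ⇒ f₂ = f₁ · 21.6400/14.5485 = 193 × 1.48744 ≈ 287.0760 mm.
Long-edge AOV on the new format = 2·arctan(17.3 / (2 × 287.0760)) = 2·arctan(0.03013) ≈ 3.4518°.

3.45°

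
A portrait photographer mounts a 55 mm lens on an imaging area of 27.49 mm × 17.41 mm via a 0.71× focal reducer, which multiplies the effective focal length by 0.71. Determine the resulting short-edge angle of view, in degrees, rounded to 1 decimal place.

Effective focal length f = 55 × 0.71 = 39.05 mm.
α = 2·arctan(17.41 / (2 × 39.05)) = 2·arctan(0.22292) ≈ 25.1337°.

25.1°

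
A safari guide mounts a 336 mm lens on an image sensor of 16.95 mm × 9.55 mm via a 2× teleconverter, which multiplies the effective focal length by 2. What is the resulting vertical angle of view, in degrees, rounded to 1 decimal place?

Effective focal length f = 336 × 2 = 672 mm.
α = 2·arctan(9.55 / (2 × 672)) = 2·arctan(0.00711) ≈ 0.8142°.

0.8°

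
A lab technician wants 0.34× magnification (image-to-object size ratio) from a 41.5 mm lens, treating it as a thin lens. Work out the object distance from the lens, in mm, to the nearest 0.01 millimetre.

163.56 mm

With m = dᵢ/dₒ and 1/f = 1/dₒ + 1/dᵢ, substituting dᵢ = m·dₒ gives 1/f = (1 + 1/m)/dₒ, hence dₒ = f·(1 + 1/m).
dₒ = 41.5 × (1 + 1/0.34) = 41.5 × 3.94118 ≈ 163.559 mm.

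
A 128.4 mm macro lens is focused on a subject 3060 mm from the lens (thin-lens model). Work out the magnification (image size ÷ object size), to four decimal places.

Thin lens: 1/f = 1/dₒ + 1/dᵢ → 1/dᵢ = 1/128.4 − 1/3060 = 0.0074614 mm⁻¹, so dᵢ ≈ 134.0237 mm.
Magnification m = dᵢ/dₒ = 134.0237/3060 ≈ 0.04380.

0.0438×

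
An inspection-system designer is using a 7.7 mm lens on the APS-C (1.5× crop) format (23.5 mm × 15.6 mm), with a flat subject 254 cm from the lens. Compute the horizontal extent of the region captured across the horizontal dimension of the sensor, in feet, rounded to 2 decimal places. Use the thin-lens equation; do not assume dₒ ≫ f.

25.36 ft

dₒ: 254 cm = 2540 mm.
Similar triangles through the lens centre give W/dₒ = w/dᵢ; with 1/f = 1/dₒ + 1/dᵢ this gives W = w·(dₒ − f)/f.
W = 23.5 mm × (2540 − 7.7) / 7.7 = 23.5 × 328.8701 ≈ 7728.448 mm = 7728.448/304.8 ft = 25.3558 ft.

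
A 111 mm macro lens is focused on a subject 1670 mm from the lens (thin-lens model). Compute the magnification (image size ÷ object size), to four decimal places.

Thin lens: 1/f = 1/dₒ + 1/dᵢ → 1/dᵢ = 1/111 − 1/1670 = 0.0084102 mm⁻¹, so dᵢ ≈ 118.9031 mm.
Magnification m = dᵢ/dₒ = 118.9031/1670 ≈ 0.07120.

0.0712×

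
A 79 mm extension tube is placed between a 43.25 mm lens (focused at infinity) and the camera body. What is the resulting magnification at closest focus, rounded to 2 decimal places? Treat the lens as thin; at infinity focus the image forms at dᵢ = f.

The tube moves the image plane from f to f + e, so dᵢ = 43.25 + 79 = 122.25 mm. Focus is achieved when 1/f = 1/dₒ + 1/dᵢ, giving dₒ = 1/(1/f − 1/(f+e)).
Magnification m = dᵢ/dₒ = (f+e)·(1/f − 1/(f+e)) = e/f = 79/43.25 ≈ 1.8266.

1.83×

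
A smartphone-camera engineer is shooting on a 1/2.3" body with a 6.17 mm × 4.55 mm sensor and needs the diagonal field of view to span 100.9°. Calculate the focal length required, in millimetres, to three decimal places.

Sensor diagonal = √(6.17² + 4.55²) = √58.7714 ≈ 7.6663 mm.
From α = 2·arctan(d/2f) we get f = d / (2·tan(α/2)).
With d = 7.6663 mm and α/2 = 50.45°, tan(α/2) ≈ 1.21094, so f ≈ 7.6663 / 2.42188 ≈ 3.1654 mm.

3.165 mm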